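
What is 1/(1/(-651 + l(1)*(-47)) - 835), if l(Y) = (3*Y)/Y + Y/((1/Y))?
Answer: -839/700566 ≈ -0.0011976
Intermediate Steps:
l(Y) = 3 + Y² (l(Y) = 3 + Y/(1/Y) = 3 + Y*Y = 3 + Y²)
1/(1/(-651 + l(1)*(-47)) - 835) = 1/(1/(-651 + (3 + 1²)*(-47)) - 835) = 1/(1/(-651 + (3 + 1)*(-47)) - 835) = 1/(1/(-651 + 4*(-47)) - 835) = 1/(1/(-651 - 188) - 835) = 1/(1/(-839) - 835) = 1/(-1/839 - 835) = 1/(-700566/839) = -839/700566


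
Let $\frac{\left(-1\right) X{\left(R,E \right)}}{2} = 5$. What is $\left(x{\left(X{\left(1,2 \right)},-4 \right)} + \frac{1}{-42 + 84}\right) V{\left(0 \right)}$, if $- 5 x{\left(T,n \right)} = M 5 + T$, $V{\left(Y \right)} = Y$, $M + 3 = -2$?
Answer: $0$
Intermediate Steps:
$M = -5$ ($M = -3 - 2 = -5$)
$X{\left(R,E \right)} = -10$ ($X{\left(R,E \right)} = \left(-2\right) 5 = -10$)
$x{\left(T,n \right)} = 5 - \frac{T}{5}$ ($x{\left(T,n \right)} = - \frac{\left(-5\right) 5 + T}{5} = - \frac{-25 + T}{5} = 5 - \frac{T}{5}$)
$\left(x{\left(X{\left(1,2 \right)},-4 \right)} + \frac{1}{-42 + 84}\right) V{\left(0 \right)} = \left(\left(5 - -2\right) + \frac{1}{-42 + 84}\right) 0 = \left(\left(5 + 2\right) + \frac{1}{42}\right) 0 = \left(7 + \frac{1}{42}\right) 0 = \frac{295}{42} \cdot 0 = 0$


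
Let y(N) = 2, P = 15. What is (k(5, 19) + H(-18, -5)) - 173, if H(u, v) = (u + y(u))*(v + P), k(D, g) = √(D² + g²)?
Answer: -333 + √386 ≈ -313.35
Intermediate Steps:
H(u, v) = (2 + u)*(15 + v) (H(u, v) = (u + 2)*(v + 15) = (2 + u)*(15 + v))
(k(5, 19) + H(-18, -5)) - 173 = (√(5² + 19²) + (30 + 2*(-5) + 15*(-18) - 18*(-5))) - 173 = (√(25 + 361) + (30 - 10 - 270 + 90)) - 173 = (√386 - 160) - 173 = (-160 + √386) - 173 = -333 + √386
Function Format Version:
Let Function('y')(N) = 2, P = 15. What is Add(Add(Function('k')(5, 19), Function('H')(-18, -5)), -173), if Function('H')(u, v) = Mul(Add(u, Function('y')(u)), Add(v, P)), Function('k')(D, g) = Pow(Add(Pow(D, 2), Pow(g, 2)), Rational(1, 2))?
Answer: Add(-333, Pow(386, Rational(1, 2))) ≈ -313.35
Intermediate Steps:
Function('H')(u, v) = Mul(Add(2, u), Add(15, v)) (Function('H')(u, v) = Mul(Add(u, 2), Add(v, 15)) = Mul(Add(2, u), Add(15, v)))
Add(Add(Function('k')(5, 19), Function('H')(-18, -5)), -173) = Add(Add(Pow(Add(Pow(5, 2), Pow(19, 2)), Rational(1, 2)), Add(30, Mul(2, -5), Mul(15, -18), Mul(-18, -5))), -173) = Add(Add(Pow(Add(25, 361), Rational(1, 2)), Add(30, -10, -270, 90)), -173) = Add(Add(Pow(386, Rational(1, 2)), -160), -173) = Add(Add(-160, Pow(386, Rational(1, 2))), -173) = Add(-333, Pow(386, Rational(1, 2)))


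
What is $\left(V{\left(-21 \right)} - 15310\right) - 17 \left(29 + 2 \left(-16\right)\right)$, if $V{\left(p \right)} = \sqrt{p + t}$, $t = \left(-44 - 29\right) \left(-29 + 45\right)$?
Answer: $-15259 + i \sqrt{1189} \approx -15259.0 + 34.482 i$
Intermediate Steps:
$t = -1168$ ($t = \left(-73\right) 16 = -1168$)
$V{\left(p \right)} = \sqrt{-1168 + p}$ ($V{\left(p \right)} = \sqrt{p - 1168} = \sqrt{-1168 + p}$)
$\left(V{\left(-21 \right)} - 15310\right) - 17 \left(29 + 2 \left(-16\right)\right) = \left(\sqrt{-1168 - 21} - 15310\right) - 17 \left(29 + 2 \left(-16\right)\right) = \left(\sqrt{-1189} - 15310\right) - 17 \left(29 - 32\right) = \left(i \sqrt{1189} - 15310\right) - -51 = \left(-15310 + i \sqrt{1189}\right) + 51 = -15259 + i \sqrt{1189}$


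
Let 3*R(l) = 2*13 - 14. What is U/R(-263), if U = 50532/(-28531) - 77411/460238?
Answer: -25465359857/52524201512 ≈ -0.48483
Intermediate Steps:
R(l) = 4 (R(l) = (2*13 - 14)/3 = (26 - 14)/3 = (⅓)*12 = 4)
U = -25465359857/13131050378 (U = 50532*(-1/28531) - 77411*1/460238 = -50532/28531 - 77411/460238 = -25465359857/13131050378 ≈ -1.9393)
U/R(-263) = -25465359857/13131050378/4 = -25465359857/13131050378*¼ = -25465359857/52524201512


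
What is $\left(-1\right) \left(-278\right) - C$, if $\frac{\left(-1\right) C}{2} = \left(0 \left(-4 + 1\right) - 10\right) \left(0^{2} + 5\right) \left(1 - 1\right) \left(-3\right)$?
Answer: $278$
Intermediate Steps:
$C = 0$ ($C = - 2 \left(0 \left(-4 + 1\right) - 10\right) \left(0^{2} + 5\right) \left(1 - 1\right) \left(-3\right) = - 2 \left(0 \left(-3\right) - 10\right) \left(0 + 5\right) 0 \left(-3\right) = - 2 \left(0 - 10\right) 5 \cdot 0 = - 2 \left(-10\right) 5 \cdot 0 = - 2 \left(\left(-50\right) 0\right) = \left(-2\right) 0 = 0$)
$\left(-1\right) \left(-278\right) - C = \left(-1\right) \left(-278\right) - 0 = 278 + 0 = 278$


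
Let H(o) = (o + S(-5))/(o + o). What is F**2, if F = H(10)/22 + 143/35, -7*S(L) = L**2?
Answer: 159491641/9486400 ≈ 16.813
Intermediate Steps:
S(L) = -L**2/7
H(o) = (-25/7 + o)/(2*o) (H(o) = (o - 1/7*(-5)**2)/(o + o) = (o - 1/7*25)/((2*o)) = (o - 25/7)*(1/(2*o)) = (-25/7 + o)*(1/(2*o)) = (-25/7 + o)/(2*o))
F = 12629/3080 (F = ((1/14)*(-25 + 7*10)/10)/22 + 143/35 = ((1/14)*(1/10)*(-25 + 70))*(1/22) + 143*(1/35) = ((1/14)*(1/10)*45)*(1/22) + 143/35 = (9/28)*(1/22) + 143/35 = 9/616 + 143/35 = 12629/3080 ≈ 4.1003)
F**2 = (12629/3080)**2 = 159491641/9486400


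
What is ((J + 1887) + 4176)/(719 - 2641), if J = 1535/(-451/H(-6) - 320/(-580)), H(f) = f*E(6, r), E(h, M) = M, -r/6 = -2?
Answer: -89487633/27351982 ≈ -3.2717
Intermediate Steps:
r = 12 (r = -6*(-2) = 12)
H(f) = 12*f (H(f) = f*12 = 12*f)
J = 3205080/14231 (J = 1535/(-451/(12*(-6)) - 320/(-580)) = 1535/(-451/(-72) - 320*(-1/580)) = 1535/(-451*(-1/72) + 16/29) = 1535/(451/72 + 16/29) = 1535/(14231/2088) = 1535*(2088/14231) = 3205080/14231 ≈ 225.22)
((J + 1887) + 4176)/(719 - 2641) = ((3205080/14231 + 1887) + 4176)/(719 - 2641) = (30058977/14231 + 4176)/(-1922) = (89487633/14231)*(-1/1922) = -89487633/27351982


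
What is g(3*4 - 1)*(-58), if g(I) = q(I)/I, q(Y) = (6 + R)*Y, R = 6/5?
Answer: -2088/5 ≈ -417.60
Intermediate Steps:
R = 6/5 (R = 6*(1/5) = 6/5 ≈ 1.2000)
q(Y) = 36*Y/5 (q(Y) = (6 + 6/5)*Y = 36*Y/5)
g(I) = 36/5 (g(I) = (36*I/5)/I = 36/5)
g(3*4 - 1)*(-58) = (36/5)*(-58) = -2088/5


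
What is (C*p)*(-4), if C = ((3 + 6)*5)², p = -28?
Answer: 226800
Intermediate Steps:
C = 2025 (C = (9*5)² = 45² = 2025)
(C*p)*(-4) = (2025*(-28))*(-4) = -56700*(-4) = 226800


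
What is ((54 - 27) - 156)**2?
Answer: 16641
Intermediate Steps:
((54 - 27) - 156)**2 = (27 - 156)**2 = (-129)**2 = 16641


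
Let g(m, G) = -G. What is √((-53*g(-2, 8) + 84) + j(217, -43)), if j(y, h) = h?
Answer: √465 ≈ 21.564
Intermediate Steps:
√((-53*g(-2, 8) + 84) + j(217, -43)) = √((-(-53)*8 + 84) - 43) = √((-53*(-8) + 84) - 43) = √((424 + 84) - 43) = √(508 - 43) = √465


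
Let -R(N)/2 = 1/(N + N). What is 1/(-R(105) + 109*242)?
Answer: 105/2769691 ≈ 3.7910e-5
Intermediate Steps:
R(N) = -1/N (R(N) = -2/(N + N) = -2*1/(2*N) = -1/N)
1/(-R(105) + 109*242) = 1/(-(-1)/105 + 109*242) = 1/(-(-1)/105 + 26378) = 1/(-1*(-1/105) + 26378) = 1/(1/105 + 26378) = 1/(2769691/105) = 105/2769691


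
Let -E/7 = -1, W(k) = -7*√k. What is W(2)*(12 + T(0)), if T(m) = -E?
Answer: -35*√2 ≈ -49.497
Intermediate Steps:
E = 7 (E = -7*(-1) = 7)
T(m) = -7 (T(m) = -1*7 = -7)
W(2)*(12 + T(0)) = (-7*√2)*(12 - 7) = -7*√2*5 = -35*√2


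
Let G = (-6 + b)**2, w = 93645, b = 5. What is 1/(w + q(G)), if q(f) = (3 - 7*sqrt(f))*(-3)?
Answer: 1/93657 ≈ 1.0677e-5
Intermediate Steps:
G = 1 (G = (-6 + 5)**2 = (-1)**2 = 1)
q(f) = -9 + 21*sqrt(f)
1/(w + q(G)) = 1/(93645 + (-9 + 21*sqrt(1))) = 1/(93645 + (-9 + 21*1)) = 1/(93645 + (-9 + 21)) = 1/(93645 + 12) = 1/93657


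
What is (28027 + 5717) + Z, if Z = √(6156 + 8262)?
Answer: 33744 + 9*√178 ≈ 33864.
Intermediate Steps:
Z = 9*√178 (Z = √14418 = 9*√178 ≈ 120.07)
(28027 + 5717) + Z = (28027 + 5717) + 9*√178 = 33744 + 9*√178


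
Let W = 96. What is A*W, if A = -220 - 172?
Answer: -37632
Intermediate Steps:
A = -392
A*W = -392*96 = -37632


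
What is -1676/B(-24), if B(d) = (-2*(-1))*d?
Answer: 419/12 ≈ 34.917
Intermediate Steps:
B(d) = 2*d
-1676/B(-24) = -1676/(2*(-24)) = -1676/(-48) = -1676*(-1/48) = 419/12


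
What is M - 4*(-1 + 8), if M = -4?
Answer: -32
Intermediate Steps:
M - 4*(-1 + 8) = -4 - 4*(-1 + 8) = -4 - 4*7 = -4 - 28 = -32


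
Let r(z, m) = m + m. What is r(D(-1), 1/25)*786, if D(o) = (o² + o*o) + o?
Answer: 1572/25 ≈ 62.880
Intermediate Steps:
D(o) = o + 2*o² (D(o) = (o² + o²) + o = 2*o² + o = o + 2*o²)
r(z, m) = 2*m
r(D(-1), 1/25)*786 = (2/25)*786 = 1572/25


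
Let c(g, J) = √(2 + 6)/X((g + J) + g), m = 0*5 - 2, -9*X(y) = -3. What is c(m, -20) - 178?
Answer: -178 + 6*√2 ≈ -169.51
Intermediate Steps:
X(y) = ⅓ (X(y) = -⅑*(-3) = ⅓)
m = -2 (m = 0 - 2 = -2)
c(g, J) = 6*√2 (c(g, J) = √(2 + 6)/(⅓) = √8*3 = (2*√2)*3 = 6*√2)
c(m, -20) - 178 = 6*√2 - 178 = -178 + 6*√2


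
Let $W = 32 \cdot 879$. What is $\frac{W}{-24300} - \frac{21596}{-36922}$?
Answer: $- \frac{21406634}{37383525} \approx -0.57262$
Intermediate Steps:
$W = 28128$
$\frac{W}{-24300} - \frac{21596}{-36922} = \frac{28128}{-24300} - \frac{21596}{-36922} = 28128 \left(- \frac{1}{24300}\right) - - \frac{10798}{18461} = - \frac{2344}{2025} + \frac{10798}{18461} = - \frac{21406634}{37383525}$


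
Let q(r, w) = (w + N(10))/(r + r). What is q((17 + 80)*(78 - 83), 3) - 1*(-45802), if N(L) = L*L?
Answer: 44427837/970 ≈ 45802.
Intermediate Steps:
N(L) = L²
q(r, w) = (100 + w)/(2*r) (q(r, w) = (w + 10²)/(r + r) = (w + 100)/((2*r)) = (100 + w)*(1/(2*r)) = (100 + w)/(2*r))
q((17 + 80)*(78 - 83), 3) - 1*(-45802) = (100 + 3)/(2*(((17 + 80)*(78 - 83)))) - 1*(-45802) = (½)*103/(97*(-5)) + 45802 = (½)*103/(-485) + 45802 = (½)*(-1/485)*103 + 45802 = -103/970 + 45802 = 44427837/970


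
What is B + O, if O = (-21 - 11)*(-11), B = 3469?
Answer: 3821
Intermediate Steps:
O = 352 (O = -32*(-11) = 352)
B + O = 3469 + 352 = 3821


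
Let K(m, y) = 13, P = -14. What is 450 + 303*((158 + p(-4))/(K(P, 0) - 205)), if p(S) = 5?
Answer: 12337/64 ≈ 192.77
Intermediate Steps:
450 + 303*((158 + p(-4))/(K(P, 0) - 205)) = 450 + 303*((158 + 5)/(13 - 205)) = 450 + 303*(163/(-192)) = 450 + 303*(163*(-1/192)) = 450 + 303*(-163/192) = 450 - 16463/64 = 12337/64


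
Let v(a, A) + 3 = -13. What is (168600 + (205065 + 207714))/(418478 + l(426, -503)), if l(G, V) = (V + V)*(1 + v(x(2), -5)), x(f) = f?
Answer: 581379/433568 ≈ 1.3409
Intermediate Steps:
v(a, A) = -16 (v(a, A) = -3 - 13 = -16)
l(G, V) = -30*V (l(G, V) = (V + V)*(1 - 16) = (2*V)*(-15) = -30*V)
(168600 + (205065 + 207714))/(418478 + l(426, -503)) = (168600 + (205065 + 207714))/(418478 - 30*(-503)) = (168600 + 412779)/(418478 + 15090) = 581379/433568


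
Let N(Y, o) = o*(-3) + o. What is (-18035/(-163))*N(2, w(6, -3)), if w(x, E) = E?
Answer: 108210/163 ≈ 663.87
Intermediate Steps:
N(Y, o) = -2*o (N(Y, o) = -3*o + o = -2*o)
(-18035/(-163))*N(2, w(6, -3)) = (-18035/(-163))*(-2*(-3)) = -18035*(-1/163)*6 = (18035/163)*6 = 108210/163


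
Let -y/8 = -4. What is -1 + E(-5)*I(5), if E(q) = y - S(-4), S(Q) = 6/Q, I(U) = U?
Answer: 333/2 ≈ 166.50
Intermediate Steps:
y = 32 (y = -8*(-4) = 32)
E(q) = 67/2 (E(q) = 32 - 6/(-4) = 32 - 6*(-1)/4 = 32 - 1*(-3/2) = 32 + 3/2 = 67/2)
-1 + E(-5)*I(5) = -1 + (67/2)*5 = -1 + 335/2 = 333/2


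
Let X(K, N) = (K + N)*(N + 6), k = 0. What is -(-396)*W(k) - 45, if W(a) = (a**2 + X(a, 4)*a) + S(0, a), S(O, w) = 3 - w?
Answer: 1143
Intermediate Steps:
X(K, N) = (6 + N)*(K + N) (X(K, N) = (K + N)*(6 + N) = (6 + N)*(K + N))
W(a) = 3 + a**2 - a + a*(40 + 10*a) (W(a) = (a**2 + (4**2 + 6*a + 6*4 + a*4)*a) + (3 - a) = (a**2 + (16 + 6*a + 24 + 4*a)*a) + (3 - a) = (a**2 + (40 + 10*a)*a) + (3 - a) = (a**2 + a*(40 + 10*a)) + (3 - a) = 3 + a**2 - a + a*(40 + 10*a))
-(-396)*W(k) - 45 = -(-396)*(3 + 11*0**2 + 39*0) - 45 = -(-396)*(3 + 11*0 + 0) - 45 = -(-396)*(3 + 0 + 0) - 45 = -(-396)*3 - 45 = -33*(-36) - 45 = 1188 - 45 = 1143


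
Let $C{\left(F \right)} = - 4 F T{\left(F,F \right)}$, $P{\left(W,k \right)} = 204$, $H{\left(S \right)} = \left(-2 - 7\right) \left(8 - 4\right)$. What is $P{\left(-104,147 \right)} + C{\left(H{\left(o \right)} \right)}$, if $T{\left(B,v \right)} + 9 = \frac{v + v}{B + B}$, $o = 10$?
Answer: $-948$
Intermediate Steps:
$H{\left(S \right)} = -36$ ($H{\left(S \right)} = \left(-9\right) 4 = -36$)
$T{\left(B,v \right)} = -9 + \frac{v}{B}$ ($T{\left(B,v \right)} = -9 + \frac{v + v}{B + B} = -9 + \frac{2 v}{2 B} = -9 + 2 v \frac{1}{2 B} = -9 + \frac{v}{B}$)
$C{\left(F \right)} = 32 F$ ($C{\left(F \right)} = - 4 F \left(-9 + \frac{F}{F}\right) = - 4 F \left(-9 + 1\right) = - 4 F \left(-8\right) = 32 F$)
$P{\left(-104,147 \right)} + C{\left(H{\left(o \right)} \right)} = 204 + 32 \left(-36\right) = 204 - 1152 = -948$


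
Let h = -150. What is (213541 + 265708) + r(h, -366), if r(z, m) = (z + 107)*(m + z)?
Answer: 501437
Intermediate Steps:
r(z, m) = (107 + z)*(m + z)
(213541 + 265708) + r(h, -366) = (213541 + 265708) + ((-150)² + 107*(-366) + 107*(-150) - 366*(-150)) = 479249 + (22500 - 39162 - 16050 + 54900) = 479249 + 22188 = 501437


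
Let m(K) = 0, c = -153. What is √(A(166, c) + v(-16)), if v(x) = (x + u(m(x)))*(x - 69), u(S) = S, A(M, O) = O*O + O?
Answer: 2*√6154 ≈ 156.89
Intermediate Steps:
A(M, O) = O + O² (A(M, O) = O² + O = O + O²)
v(x) = x*(-69 + x) (v(x) = (x + 0)*(x - 69) = x*(-69 + x))
√(A(166, c) + v(-16)) = √(-153*(1 - 153) - 16*(-69 - 16)) = √(-153*(-152) - 16*(-85)) = √(23256 + 1360) = √24616 = 2*√6154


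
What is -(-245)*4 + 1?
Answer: 981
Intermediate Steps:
-(-245)*4 + 1 = -49*(-20) + 1 = 980 + 1 = 981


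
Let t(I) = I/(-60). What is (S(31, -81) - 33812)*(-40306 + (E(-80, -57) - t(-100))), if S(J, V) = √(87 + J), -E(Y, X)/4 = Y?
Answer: 4056188956/3 - 119963*√118/3 ≈ 1.3516e+9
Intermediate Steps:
t(I) = -I/60 (t(I) = I*(-1/60) = -I/60)
E(Y, X) = -4*Y
(S(31, -81) - 33812)*(-40306 + (E(-80, -57) - t(-100))) = (√(87 + 31) - 33812)*(-40306 + (-4*(-80) - (-1)*(-100)/60)) = (√118 - 33812)*(-40306 + (320 - 1*5/3)) = (-33812 + √118)*(-40306 + (320 - 5/3)) = (-33812 + √118)*(-40306 + 955/3) = (-33812 + √118)*(-119963/3) = 4056188956/3 - 119963*√118/3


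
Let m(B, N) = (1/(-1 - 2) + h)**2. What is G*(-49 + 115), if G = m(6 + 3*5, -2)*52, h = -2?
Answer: 56056/3 ≈ 18685.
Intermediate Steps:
m(B, N) = 49/9 (m(B, N) = (1/(-1 - 2) - 2)**2 = (1/(-3) - 2)**2 = (-1/3 - 2)**2 = (-7/3)**2 = 49/9)
G = 2548/9 (G = (49/9)*52 = 2548/9 ≈ 283.11)
G*(-49 + 115) = 2548*(-49 + 115)/9 = (2548/9)*66 = 56056/3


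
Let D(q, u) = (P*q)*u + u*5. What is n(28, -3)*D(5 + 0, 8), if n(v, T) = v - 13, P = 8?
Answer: 5400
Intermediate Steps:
n(v, T) = -13 + v
D(q, u) = 5*u + 8*q*u (D(q, u) = (8*q)*u + u*5 = 8*q*u + 5*u = 5*u + 8*q*u)
n(28, -3)*D(5 + 0, 8) = (-13 + 28)*(8*(5 + 8*(5 + 0))) = 15*(8*(5 + 8*5)) = 15*(8*(5 + 40)) = 15*(8*45) = 15*360 = 5400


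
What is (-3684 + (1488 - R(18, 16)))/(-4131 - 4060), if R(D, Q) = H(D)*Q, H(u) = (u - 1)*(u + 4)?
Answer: 8180/8191 ≈ 0.99866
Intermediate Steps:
H(u) = (-1 + u)*(4 + u)
R(D, Q) = Q*(-4 + D**2 + 3*D) (R(D, Q) = (-4 + D**2 + 3*D)*Q = Q*(-4 + D**2 + 3*D))
(-3684 + (1488 - R(18, 16)))/(-4131 - 4060) = (-3684 + (1488 - 16*(-4 + 18**2 + 3*18)))/(-4131 - 4060) = (-3684 + (1488 - 16*(-4 + 324 + 54)))/(-8191) = (-3684 + (1488 - 16*374))*(-1/8191) = (-3684 + (1488 - 1*5984))*(-1/8191) = (-3684 + (1488 - 5984))*(-1/8191) = (-3684 - 4496)*(-1/8191) = -8180*(-1/8191) = 8180/8191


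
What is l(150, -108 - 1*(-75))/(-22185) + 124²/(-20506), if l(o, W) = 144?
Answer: -19114968/25273645 ≈ -0.75632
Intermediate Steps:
l(150, -108 - 1*(-75))/(-22185) + 124²/(-20506) = 144/(-22185) + 124²/(-20506) = 144*(-1/22185) + 15376*(-1/20506) = -16/2465 - 7688/10253 = -19114968/25273645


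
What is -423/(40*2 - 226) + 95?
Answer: 14293/146 ≈ 97.897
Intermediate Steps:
-423/(40*2 - 226) + 95 = -423/(80 - 226) + 95 = -423/(-146) + 95 = -1/146*(-423) + 95 = 423/146 + 95 = 14293/146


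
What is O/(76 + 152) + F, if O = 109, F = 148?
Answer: 33853/228 ≈ 148.48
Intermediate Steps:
O/(76 + 152) + F = 109/(76 + 152) + 148 = 109/228 + 148 = 33853/228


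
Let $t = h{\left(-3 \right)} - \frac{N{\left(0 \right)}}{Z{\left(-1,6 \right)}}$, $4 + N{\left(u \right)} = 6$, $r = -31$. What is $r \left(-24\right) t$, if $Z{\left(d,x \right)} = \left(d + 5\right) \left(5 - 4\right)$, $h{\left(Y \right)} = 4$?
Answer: $2604$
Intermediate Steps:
$Z{\left(d,x \right)} = 5 + d$ ($Z{\left(d,x \right)} = \left(5 + d\right) 1 = 5 + d$)
$N{\left(u \right)} = 2$ ($N{\left(u \right)} = -4 + 6 = 2$)
$t = \frac{7}{2}$ ($t = 4 - \frac{2}{5 - 1} = 4 - \frac{2}{4} = 4 - 2 \cdot \frac{1}{4} = 4 - \frac{1}{2} = \frac{7}{2} \approx 3.5$)
$r \left(-24\right) t = \left(-31\right) \left(-24\right) \frac{7}{2} = 744 \cdot \frac{7}{2} = 2604$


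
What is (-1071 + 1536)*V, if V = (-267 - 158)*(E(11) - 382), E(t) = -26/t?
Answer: 835558500/11 ≈ 7.5960e+7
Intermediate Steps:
V = 1796900/11 (V = (-267 - 158)*(-26/11 - 382) = -425*(-26*1/11 - 382) = -425*(-26/11 - 382) = -425*(-4228/11) = 1796900/11 ≈ 1.6335e+5)
(-1071 + 1536)*V = (-1071 + 1536)*(1796900/11) = 465*(1796900/11) = 835558500/11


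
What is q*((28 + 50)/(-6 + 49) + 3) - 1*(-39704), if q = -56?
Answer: 1695680/43 ≈ 39434.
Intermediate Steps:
q*((28 + 50)/(-6 + 49) + 3) - 1*(-39704) = -56*((28 + 50)/(-6 + 49) + 3) - 1*(-39704) = -56*(78/43 + 3) + 39704 = -56*207/43 + 39704 = -11592/43 + 39704 = 1695680/43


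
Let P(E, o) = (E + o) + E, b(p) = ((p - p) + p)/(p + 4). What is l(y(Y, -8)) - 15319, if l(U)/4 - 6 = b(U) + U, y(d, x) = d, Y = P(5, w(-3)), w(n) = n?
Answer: -167909/11 ≈ -15264.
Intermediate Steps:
b(p) = p/(4 + p) (b(p) = (0 + p)/(4 + p) = p/(4 + p))
P(E, o) = o + 2*E
Y = 7 (Y = -3 + 2*5 = -3 + 10 = 7)
l(U) = 24 + 4*U + 4*U/(4 + U) (l(U) = 24 + 4*(U/(4 + U) + U) = 24 + 4*(U + U/(4 + U)) = 24 + (4*U + 4*U/(4 + U)) = 24 + 4*U + 4*U/(4 + U))
l(y(Y, -8)) - 15319 = 4*(24 + 7**2 + 11*7)/(4 + 7) - 15319 = 4*(24 + 49 + 77)/11 - 15319 = 4*(1/11)*150 - 15319 = 600/11 - 15319 = -167909/11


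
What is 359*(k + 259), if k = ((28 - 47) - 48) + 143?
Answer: 120265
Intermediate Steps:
k = 76 (k = (-19 - 48) + 143 = -67 + 143 = 76)
359*(k + 259) = 359*(76 + 259) = 359*335 = 120265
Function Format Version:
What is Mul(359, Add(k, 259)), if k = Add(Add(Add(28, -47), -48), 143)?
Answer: 120265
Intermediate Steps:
k = 76 (k = Add(Add(-19, -48), 143) = Add(-67, 143) = 76)
Mul(359, Add(k, 259)) = Mul(359, Add(76, 259)) = Mul(359, 335) = 120265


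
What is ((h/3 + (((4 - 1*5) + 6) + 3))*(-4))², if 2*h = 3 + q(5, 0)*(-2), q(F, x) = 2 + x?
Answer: 8836/9 ≈ 981.78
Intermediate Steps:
h = -½ (h = (3 + (2 + 0)*(-2))/2 = (3 + 2*(-2))/2 = (3 - 4)/2 = (½)*(-1) = -½ ≈ -0.50000)
((h/3 + (((4 - 1*5) + 6) + 3))*(-4))² = ((-½/3 + (((4 - 1*5) + 6) + 3))*(-4))² = ((-½*⅓ + (((4 - 5) + 6) + 3))*(-4))² = ((-⅙ + ((-1 + 6) + 3))*(-4))² = ((-⅙ + (5 + 3))*(-4))² = ((-⅙ + 8)*(-4))² = ((47/6)*(-4))² = (-94/3)² = 8836/9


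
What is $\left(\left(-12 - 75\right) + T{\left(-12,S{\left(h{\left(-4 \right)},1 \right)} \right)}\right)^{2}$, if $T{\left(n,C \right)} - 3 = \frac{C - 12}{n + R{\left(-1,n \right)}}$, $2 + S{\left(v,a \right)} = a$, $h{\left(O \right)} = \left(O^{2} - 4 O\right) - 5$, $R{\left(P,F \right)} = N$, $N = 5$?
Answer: $\frac{330625}{49} \approx 6747.4$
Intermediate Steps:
$R{\left(P,F \right)} = 5$
$h{\left(O \right)} = -5 + O^{2} - 4 O$
$S{\left(v,a \right)} = -2 + a$
$T{\left(n,C \right)} = 3 + \frac{-12 + C}{5 + n}$ ($T{\left(n,C \right)} = 3 + \frac{C - 12}{n + 5} = 3 + \frac{-12 + C}{5 + n}$)
$\left(\left(-12 - 75\right) + T{\left(-12,S{\left(h{\left(-4 \right)},1 \right)} \right)}\right)^{2} = \left(\left(-12 - 75\right) + \frac{3 + \left(-2 + 1\right) + 3 \left(-12\right)}{5 - 12}\right)^{2} = \left(-87 + \frac{3 - 1 - 36}{-7}\right)^{2} = \left(-87 - - \frac{34}{7}\right)^{2} = \left(-87 + \frac{34}{7}\right)^{2} = \left(- \frac{575}{7}\right)^{2} = \frac{330625}{49}$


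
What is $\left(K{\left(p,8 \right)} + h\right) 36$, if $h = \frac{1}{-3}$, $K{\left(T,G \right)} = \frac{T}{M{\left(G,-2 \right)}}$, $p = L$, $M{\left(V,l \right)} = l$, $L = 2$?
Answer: $-48$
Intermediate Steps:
$p = 2$
$K{\left(T,G \right)} = - \frac{T}{2}$ ($K{\left(T,G \right)} = \frac{T}{-2} = T \left(- \frac{1}{2}\right) = - \frac{T}{2}$)
$h = - \frac{1}{3} \approx -0.33333$
$\left(K{\left(p,8 \right)} + h\right) 36 = \left(\left(- \frac{1}{2}\right) 2 - \frac{1}{3}\right) 36 = \left(-1 - \frac{1}{3}\right) 36 = \left(- \frac{4}{3}\right) 36 = -48$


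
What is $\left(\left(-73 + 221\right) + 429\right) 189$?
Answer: $109053$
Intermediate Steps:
$\left(\left(-73 + 221\right) + 429\right) 189 = \left(148 + 429\right) 189 = 577 \cdot 189 = 109053$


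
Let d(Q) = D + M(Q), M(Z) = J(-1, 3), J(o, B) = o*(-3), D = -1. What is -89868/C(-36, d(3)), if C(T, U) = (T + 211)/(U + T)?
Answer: 3055512/175 ≈ 17460.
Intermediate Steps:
J(o, B) = -3*o
M(Z) = 3 (M(Z) = -3*(-1) = 3)
d(Q) = 2 (d(Q) = -1 + 3 = 2)
C(T, U) = (211 + T)/(T + U)
-89868/C(-36, d(3)) = -89868*(-36 + 2)/(211 - 36) = -89868/(175/(-34)) = -89868/((-1/34*175)) = -89868/(-175/34) = -89868*(-34/175) = 3055512/175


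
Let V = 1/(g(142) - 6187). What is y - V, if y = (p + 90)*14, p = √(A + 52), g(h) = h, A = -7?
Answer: 7616701/6045 + 42*√5 ≈ 1353.9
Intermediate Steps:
V = -1/6045 (V = 1/(142 - 6187) = 1/(-6045) = -1/6045 ≈ -0.00016543)
p = 3*√5 (p = √(-7 + 52) = √45 = 3*√5 ≈ 6.7082)
y = 1260 + 42*√5 (y = (3*√5 + 90)*14 = (90 + 3*√5)*14 = 1260 + 42*√5 ≈ 1353.9)
y - V = (1260 + 42*√5) - 1*(-1/6045) = (1260 + 42*√5) + 1/6045 = 7616701/6045 + 42*√5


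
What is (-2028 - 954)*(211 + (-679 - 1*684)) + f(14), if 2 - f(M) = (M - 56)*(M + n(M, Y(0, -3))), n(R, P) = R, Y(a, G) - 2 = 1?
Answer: 3436442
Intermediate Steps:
Y(a, G) = 3 (Y(a, G) = 2 + 1 = 3)
f(M) = 2 - 2*M*(-56 + M) (f(M) = 2 - (M - 56)*(M + M) = 2 - (-56 + M)*2*M = 2 - 2*M*(-56 + M))
(-2028 - 954)*(211 + (-679 - 1*684)) + f(14) = (-2028 - 954)*(211 + (-679 - 1*684)) + (2 - 2*14² + 112*14) = -2982*(211 + (-679 - 684)) + (2 - 2*196 + 1568) = -2982*(211 - 1363) + (2 - 392 + 1568) = -2982*(-1152) + 1178 = 3435264 + 1178 = 3436442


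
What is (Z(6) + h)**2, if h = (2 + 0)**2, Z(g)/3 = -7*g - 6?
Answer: 19600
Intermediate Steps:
Z(g) = -18 - 21*g (Z(g) = 3*(-7*g - 6) = 3*(-6 - 7*g) = -18 - 21*g)
h = 4 (h = 2**2 = 4)
(Z(6) + h)**2 = ((-18 - 21*6) + 4)**2 = ((-18 - 126) + 4)**2 = (-144 + 4)**2 = (-140)**2 = 19600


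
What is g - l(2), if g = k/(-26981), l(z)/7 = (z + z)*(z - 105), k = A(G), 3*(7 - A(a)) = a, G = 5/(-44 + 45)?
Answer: 233439596/80943 ≈ 2884.0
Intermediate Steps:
G = 5 (G = 5/1 = 1*5 = 5)
A(a) = 7 - a/3
k = 16/3 (k = 7 - ⅓*5 = 7 - 5/3 = 16/3 ≈ 5.3333)
l(z) = 14*z*(-105 + z) (l(z) = 7*((z + z)*(z - 105)) = 7*((2*z)*(-105 + z)) = 7*(2*z*(-105 + z)) = 14*z*(-105 + z))
g = -16/80943 (g = (16/3)/(-26981) = (16/3)*(-1/26981) = -16/80943 ≈ -0.00019767)
g - l(2) = -16/80943 - 14*2*(-105 + 2) = -16/80943 - 14*2*(-103) = -16/80943 - 1*(-2884) = -16/80943 + 2884 = 233439596/80943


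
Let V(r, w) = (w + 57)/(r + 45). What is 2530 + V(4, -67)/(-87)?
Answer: 10785400/4263 ≈ 2530.0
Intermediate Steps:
V(r, w) = (57 + w)/(45 + r)
2530 + V(4, -67)/(-87) = 2530 + ((57 - 67)/(45 + 4))/(-87) = 2530 + (-10/49)*(-1/87) = 2530 + ((1/49)*(-10))*(-1/87) = 2530 - 10/49*(-1/87) = 2530 + 10/4263 = 10785400/4263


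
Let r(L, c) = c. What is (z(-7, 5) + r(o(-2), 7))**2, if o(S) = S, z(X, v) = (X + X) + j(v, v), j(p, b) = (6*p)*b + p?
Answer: 21904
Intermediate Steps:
j(p, b) = p + 6*b*p (j(p, b) = 6*b*p + p = p + 6*b*p)
z(X, v) = 2*X + v*(1 + 6*v) (z(X, v) = (X + X) + v*(1 + 6*v) = 2*X + v*(1 + 6*v))
(z(-7, 5) + r(o(-2), 7))**2 = ((2*(-7) + 5*(1 + 6*5)) + 7)**2 = ((-14 + 5*(1 + 30)) + 7)**2 = ((-14 + 5*31) + 7)**2 = ((-14 + 155) + 7)**2 = (141 + 7)**2 = 148**2 = 21904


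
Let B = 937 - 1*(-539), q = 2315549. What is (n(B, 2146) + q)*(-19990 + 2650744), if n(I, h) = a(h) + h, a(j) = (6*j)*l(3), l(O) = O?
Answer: 6198906157542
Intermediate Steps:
B = 1476 (B = 937 + 539 = 1476)
a(j) = 18*j (a(j) = (6*j)*3 = 18*j)
n(I, h) = 19*h (n(I, h) = 18*h + h = 19*h)
(n(B, 2146) + q)*(-19990 + 2650744) = (19*2146 + 2315549)*(-19990 + 2650744) = (40774 + 2315549)*2630754 = 2356323*2630754 = 6198906157542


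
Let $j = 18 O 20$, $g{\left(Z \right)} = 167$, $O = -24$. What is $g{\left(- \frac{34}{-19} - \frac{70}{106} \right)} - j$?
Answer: $8807$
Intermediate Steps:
$j = -8640$ ($j = 18 \left(-24\right) 20 = \left(-432\right) 20 = -8640$)
$g{\left(- \frac{34}{-19} - \frac{70}{106} \right)} - j = 167 - -8640 = 167 + 8640 = 8807$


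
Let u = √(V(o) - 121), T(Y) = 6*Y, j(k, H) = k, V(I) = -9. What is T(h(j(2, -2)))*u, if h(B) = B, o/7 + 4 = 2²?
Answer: 12*I*√130 ≈ 136.82*I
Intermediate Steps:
o = 0 (o = -28 + 7*2² = -28 + 7*4 = -28 + 28 = 0)
u = I*√130 (u = √(-9 - 121) = √(-130) = I*√130 ≈ 11.402*I)
T(h(j(2, -2)))*u = (6*2)*(I*√130) = 12*(I*√130) = 12*I*√130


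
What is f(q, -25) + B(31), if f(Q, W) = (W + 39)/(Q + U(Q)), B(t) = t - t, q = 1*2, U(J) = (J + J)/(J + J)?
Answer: 14/3 ≈ 4.6667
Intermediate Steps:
U(J) = 1 (U(J) = (2*J)/((2*J)) = (2*J)*(1/(2*J)) = 1)
q = 2
B(t) = 0
f(Q, W) = (39 + W)/(1 + Q) (f(Q, W) = (W + 39)/(Q + 1) = (39 + W)/(1 + Q))
f(q, -25) + B(31) = (39 - 25)/(1 + 2) + 0 = 14/3 + 0 = 14/3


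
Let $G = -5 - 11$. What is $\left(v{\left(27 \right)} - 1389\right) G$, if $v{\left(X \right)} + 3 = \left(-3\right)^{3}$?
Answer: $22704$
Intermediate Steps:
$v{\left(X \right)} = -30$ ($v{\left(X \right)} = -3 + \left(-3\right)^{3} = -3 - 27 = -30$)
$G = -16$ ($G = -5 - 11 = -16$)
$\left(v{\left(27 \right)} - 1389\right) G = \left(-30 - 1389\right) \left(-16\right) = \left(-1419\right) \left(-16\right) = 22704$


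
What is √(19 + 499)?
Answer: √518 ≈ 22.760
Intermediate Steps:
√(19 + 499) = √518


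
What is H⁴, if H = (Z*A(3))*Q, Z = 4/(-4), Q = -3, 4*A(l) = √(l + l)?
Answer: 729/64 ≈ 11.391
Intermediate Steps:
A(l) = √2*√l/4 (A(l) = √(l + l)/4 = √(2*l)/4 = (√2*√l)/4 = √2*√l/4)
Z = -1 (Z = 4*(-¼) = -1)
H = 3*√6/4 (H = -√2*√3/4*(-3) = -√6/4*(-3) = 3*√6/4 ≈ 1.8371)
H⁴ = (3*√6/4)⁴ = 729/64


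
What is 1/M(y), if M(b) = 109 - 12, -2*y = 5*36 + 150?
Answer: 1/97 ≈ 0.010309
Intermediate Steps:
y = -165 (y = -(5*36 + 150)/2 = -(180 + 150)/2 = -½*330 = -165)
M(b) = 97
1/M(y) = 1/97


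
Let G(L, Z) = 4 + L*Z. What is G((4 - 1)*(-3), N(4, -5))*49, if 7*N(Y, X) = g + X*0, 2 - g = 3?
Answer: 259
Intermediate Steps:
g = -1 (g = 2 - 1*3 = 2 - 3 = -1)
N(Y, X) = -1/7 (N(Y, X) = (-1 + X*0)/7 = (-1 + 0)/7 = (1/7)*(-1) = -1/7)
G((4 - 1)*(-3), N(4, -5))*49 = (4 + ((4 - 1)*(-3))*(-1/7))*49 = (4 + (3*(-3))*(-1/7))*49 = (4 - 9*(-1/7))*49 = (4 + 9/7)*49 = (37/7)*49 = 259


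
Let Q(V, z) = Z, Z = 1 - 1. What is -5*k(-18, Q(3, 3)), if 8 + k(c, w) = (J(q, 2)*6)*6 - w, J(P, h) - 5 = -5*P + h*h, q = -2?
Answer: -3380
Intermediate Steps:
Z = 0
J(P, h) = 5 + h**2 - 5*P (J(P, h) = 5 + (-5*P + h*h) = 5 + (-5*P + h**2) = 5 + (h**2 - 5*P) = 5 + h**2 - 5*P)
Q(V, z) = 0
k(c, w) = 676 - w (k(c, w) = -8 + (((5 + 2**2 - 5*(-2))*6)*6 - w) = -8 + (((5 + 4 + 10)*6)*6 - w) = -8 + ((19*6)*6 - w) = -8 + (114*6 - w) = -8 + (684 - w) = 676 - w)
-5*k(-18, Q(3, 3)) = -5*(676 - 1*0) = -5*(676 + 0) = -5*676 = -3380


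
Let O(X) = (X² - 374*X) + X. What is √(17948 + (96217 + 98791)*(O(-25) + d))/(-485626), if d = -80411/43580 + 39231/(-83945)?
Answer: -√649056806258858969537227/8882884068803 ≈ -0.090696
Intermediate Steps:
d = -338391535/146332924 (d = -80411*1/43580 + 39231*(-1/83945) = -80411/43580 - 39231/83945 = -338391535/146332924 ≈ -2.3125)
O(X) = X² - 373*X
√(17948 + (96217 + 98791)*(O(-25) + d))/(-485626) = √(17948 + (96217 + 98791)*(-25*(-373 - 25) - 338391535/146332924))/(-485626) = √(17948 + 195008*(-25*(-398) - 338391535/146332924))*(-1/485626) = √(17948 + 195008*(9950 - 338391535/146332924))*(-1/485626) = √(17948 + 195008*(1455674202265/146332924))*(-1/485626) = √(17948 + 70967028708823280/36583231)*(-1/485626) = √(70967685304653268/36583231)*(-1/485626) = (2*√649056806258858969537227/36583231)*(-1/485626) = -√649056806258858969537227/8882884068803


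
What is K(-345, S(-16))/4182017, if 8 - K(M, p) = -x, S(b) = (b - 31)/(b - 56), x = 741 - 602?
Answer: 21/597431 ≈ 3.5151e-5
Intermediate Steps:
x = 139
S(b) = (-31 + b)/(-56 + b)
K(M, p) = 147 (K(M, p) = 8 - (-1)*139 = 8 - 1*(-139) = 8 + 139 = 147)
K(-345, S(-16))/4182017 = 147/4182017 = 147*(1/4182017) = 21/597431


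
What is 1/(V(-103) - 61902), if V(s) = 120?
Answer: -1/61782 ≈ -1.6186e-5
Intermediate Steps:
1/(V(-103) - 61902) = 1/(120 - 61902) = 1/(-61782) = -1/61782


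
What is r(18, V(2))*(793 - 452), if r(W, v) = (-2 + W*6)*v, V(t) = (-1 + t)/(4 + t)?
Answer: 18073/3 ≈ 6024.3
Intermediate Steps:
V(t) = (-1 + t)/(4 + t)
r(W, v) = v*(-2 + 6*W) (r(W, v) = (-2 + 6*W)*v = v*(-2 + 6*W))
r(18, V(2))*(793 - 452) = (2*((-1 + 2)/(4 + 2))*(-1 + 3*18))*(793 - 452) = (2*(1/6)*(-1 + 54))*341 = (2*((⅙)*1)*53)*341 = (2*(⅙)*53)*341 = (53/3)*341 = 18073/3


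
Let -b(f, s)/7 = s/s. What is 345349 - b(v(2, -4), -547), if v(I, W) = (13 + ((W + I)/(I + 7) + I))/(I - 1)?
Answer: 345356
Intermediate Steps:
v(I, W) = (13 + I + (I + W)/(7 + I))/(-1 + I) (v(I, W) = (13 + ((I + W)/(7 + I) + I))/(-1 + I) = (13 + (I + (I + W)/(7 + I)))/(-1 + I) = (13 + I + (I + W)/(7 + I))/(-1 + I))
b(f, s) = -7 (b(f, s) = -7*s/s = -7*1 = -7)
345349 - b(v(2, -4), -547) = 345349 - 1*(-7) = 345349 + 7 = 345356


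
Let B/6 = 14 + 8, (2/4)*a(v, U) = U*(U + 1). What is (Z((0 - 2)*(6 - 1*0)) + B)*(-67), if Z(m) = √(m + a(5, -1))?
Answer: -8844 - 134*I*√3 ≈ -8844.0 - 232.09*I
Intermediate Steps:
a(v, U) = 2*U*(1 + U) (a(v, U) = 2*(U*(U + 1)) = 2*(U*(1 + U)) = 2*U*(1 + U))
B = 132 (B = 6*(14 + 8) = 6*22 = 132)
Z(m) = √m (Z(m) = √(m + 2*(-1)*(1 - 1)) = √(m + 2*(-1)*0) = √(m + 0) = √m)
(Z((0 - 2)*(6 - 1*0)) + B)*(-67) = (√((0 - 2)*(6 - 1*0)) + 132)*(-67) = (√(-2*(6 + 0)) + 132)*(-67) = (√(-2*6) + 132)*(-67) = (√(-12) + 132)*(-67) = (2*I*√3 + 132)*(-67) = (132 + 2*I*√3)*(-67) = -8844 - 134*I*√3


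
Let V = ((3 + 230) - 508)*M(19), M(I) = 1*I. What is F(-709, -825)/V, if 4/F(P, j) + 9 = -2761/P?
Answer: 709/4728625 ≈ 0.00014994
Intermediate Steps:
M(I) = I
F(P, j) = 4/(-9 - 2761/P)
V = -5225 (V = ((3 + 230) - 508)*19 = (233 - 508)*19 = -275*19 = -5225)
F(-709, -825)/V = -4*(-709)/(2761 + 9*(-709))/(-5225) = -4*(-709)/(2761 - 6381)*(-1/5225) = -4*(-709)/(-3620)*(-1/5225) = -4*(-709)*(-1/3620)*(-1/5225) = -709/905*(-1/5225) = 709/4728625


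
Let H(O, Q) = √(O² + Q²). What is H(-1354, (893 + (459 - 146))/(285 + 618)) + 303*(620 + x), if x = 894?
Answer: 458742 + 2*√41525106130/301 ≈ 4.6010e+5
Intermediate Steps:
H(-1354, (893 + (459 - 146))/(285 + 618)) + 303*(620 + x) = √((-1354)² + ((893 + (459 - 146))/(285 + 618))²) + 303*(620 + 894) = √(1833316 + ((893 + 313)/903)²) + 303*1514 = √(1833316 + (1206*(1/903))²) + 458742 = √(1833316 + (402/301)²) + 458742 = √(1833316 + 161604/90601) + 458742 = √(166100424520/90601) + 458742 = 2*√41525106130/301 + 458742 = 458742 + 2*√41525106130/301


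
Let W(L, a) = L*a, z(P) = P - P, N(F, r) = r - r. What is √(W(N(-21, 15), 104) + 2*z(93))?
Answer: 0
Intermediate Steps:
N(F, r) = 0
z(P) = 0
√(W(N(-21, 15), 104) + 2*z(93)) = √(0*104 + 2*0) = √(0 + 0) = √0 = 0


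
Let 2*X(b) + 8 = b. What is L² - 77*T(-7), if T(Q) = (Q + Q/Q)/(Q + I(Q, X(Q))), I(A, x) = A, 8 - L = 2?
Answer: 3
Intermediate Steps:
L = 6 (L = 8 - 1*2 = 8 - 2 = 6)
X(b) = -4 + b/2
T(Q) = (1 + Q)/(2*Q) (T(Q) = (Q + Q/Q)/(Q + Q) = (Q + 1)/((2*Q)) = (1 + Q)*(1/(2*Q)) = (1 + Q)/(2*Q))
L² - 77*T(-7) = 6² - 77*(1 - 7)/(2*(-7)) = 36 - 77*(-1)*(-6)/(2*7) = 36 - 77*3/7 = 36 - 33 = 3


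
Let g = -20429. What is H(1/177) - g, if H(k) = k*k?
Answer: 640020142/31329 ≈ 20429.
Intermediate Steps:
H(k) = k²
H(1/177) - g = (1/177)² - 1*(-20429) = (1/177)² + 20429 = 1/31329 + 20429 = 640020142/31329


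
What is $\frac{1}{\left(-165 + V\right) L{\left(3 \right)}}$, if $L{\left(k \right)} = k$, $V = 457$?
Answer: $\frac{1}{876} \approx 0.0011416$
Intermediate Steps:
$\frac{1}{\left(-165 + V\right) L{\left(3 \right)}} = \frac{1}{\left(-165 + 457\right) 3} = \frac{1}{292 \cdot 3} = \frac{1}{876}$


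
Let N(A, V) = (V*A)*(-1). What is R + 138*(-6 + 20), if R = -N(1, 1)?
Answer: 1933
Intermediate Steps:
N(A, V) = -A*V (N(A, V) = (A*V)*(-1) = -A*V)
R = 1 (R = -(-1) = -1*(-1) = 1)
R + 138*(-6 + 20) = 1 + 138*(-6 + 20) = 1 + 138*14 = 1 + 1932 = 1933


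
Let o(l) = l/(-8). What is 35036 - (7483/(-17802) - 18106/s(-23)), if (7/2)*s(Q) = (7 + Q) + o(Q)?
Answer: 2688827759/89010 ≈ 30208.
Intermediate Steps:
o(l) = -l/8 (o(l) = l*(-1/8) = -l/8)
s(Q) = 2 + Q/4 (s(Q) = 2*((7 + Q) - Q/8)/7 = 2*(7 + 7*Q/8)/7 = 2 + Q/4)
35036 - (7483/(-17802) - 18106/s(-23)) = 35036 - (7483/(-17802) - 18106/(2 + (1/4)*(-23))) = 35036 - (7483*(-1/17802) - 18106/(2 - 23/4)) = 35036 - (-7483/17802 - 18106/(-15/4)) = 35036 - (-7483/17802 - 18106*(-4/15)) = 35036 - (-7483/17802 + 72424/15) = 35036 - 1*429726601/89010 = 35036 - 429726601/89010 = 2688827759/89010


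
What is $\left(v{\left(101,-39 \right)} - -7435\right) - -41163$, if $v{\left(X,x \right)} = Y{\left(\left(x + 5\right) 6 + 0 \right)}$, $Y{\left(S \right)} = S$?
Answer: $48394$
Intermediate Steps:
$v{\left(X,x \right)} = 30 + 6 x$ ($v{\left(X,x \right)} = \left(x + 5\right) 6 + 0 = \left(5 + x\right) 6 + 0 = \left(30 + 6 x\right) + 0 = 30 + 6 x$)
$\left(v{\left(101,-39 \right)} - -7435\right) - -41163 = \left(\left(30 + 6 \left(-39\right)\right) - -7435\right) - -41163 = \left(\left(30 - 234\right) + 7435\right) + 41163 = \left(-204 + 7435\right) + 41163 = 7231 + 41163 = 48394$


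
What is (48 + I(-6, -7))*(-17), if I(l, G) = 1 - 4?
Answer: -765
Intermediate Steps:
I(l, G) = -3
(48 + I(-6, -7))*(-17) = (48 - 3)*(-17) = 45*(-17) = -765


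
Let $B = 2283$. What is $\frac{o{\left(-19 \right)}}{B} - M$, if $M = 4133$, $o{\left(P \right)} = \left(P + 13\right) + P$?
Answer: $- \frac{9435664}{2283} \approx -4133.0$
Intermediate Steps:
$o{\left(P \right)} = 13 + 2 P$ ($o{\left(P \right)} = \left(13 + P\right) + P = 13 + 2 P$)
$\frac{o{\left(-19 \right)}}{B} - M = \frac{13 + 2 \left(-19\right)}{2283} - 4133 = \left(13 - 38\right) \frac{1}{2283} - 4133 = \left(-25\right) \frac{1}{2283} - 4133 = - \frac{25}{2283} - 4133 = - \frac{9435664}{2283}$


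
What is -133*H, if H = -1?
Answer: 133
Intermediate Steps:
-133*H = -133*(-1) = 133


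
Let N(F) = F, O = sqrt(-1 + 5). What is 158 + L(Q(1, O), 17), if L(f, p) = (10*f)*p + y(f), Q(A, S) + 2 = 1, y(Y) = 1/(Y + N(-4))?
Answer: -61/5 ≈ -12.200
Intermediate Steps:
O = 2 (O = sqrt(4) = 2)
y(Y) = 1/(-4 + Y) (y(Y) = 1/(Y - 4) = 1/(-4 + Y))
Q(A, S) = -1 (Q(A, S) = -2 + 1 = -1)
L(f, p) = 1/(-4 + f) + 10*f*p (L(f, p) = (10*f)*p + 1/(-4 + f) = 10*f*p + 1/(-4 + f) = 1/(-4 + f) + 10*f*p)
158 + L(Q(1, O), 17) = 158 + (1 + 10*(-1)*17*(-4 - 1))/(-4 - 1) = 158 + (1 + 10*(-1)*17*(-5))/(-5) = 158 - (1 + 850)/5 = 158 - 1/5*851 = 158 - 851/5 = -61/5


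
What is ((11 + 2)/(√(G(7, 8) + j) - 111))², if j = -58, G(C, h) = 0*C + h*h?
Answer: 169/(111 - √6)² ≈ 0.014342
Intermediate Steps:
G(C, h) = h² (G(C, h) = 0 + h² = h²)
((11 + 2)/(√(G(7, 8) + j) - 111))² = ((11 + 2)/(√(8² - 58) - 111))² = (13/(√(64 - 58) - 111))² = (13/(√6 - 111))² = (13/(-111 + √6))² = 169/(-111 + √6)²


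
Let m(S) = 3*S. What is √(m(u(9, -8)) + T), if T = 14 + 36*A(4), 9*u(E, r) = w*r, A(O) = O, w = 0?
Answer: √158 ≈ 12.570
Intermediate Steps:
u(E, r) = 0 (u(E, r) = (0*r)/9 = (⅑)*0 = 0)
T = 158 (T = 14 + 36*4 = 14 + 144 = 158)
√(m(u(9, -8)) + T) = √(3*0 + 158) = √(0 + 158) = √158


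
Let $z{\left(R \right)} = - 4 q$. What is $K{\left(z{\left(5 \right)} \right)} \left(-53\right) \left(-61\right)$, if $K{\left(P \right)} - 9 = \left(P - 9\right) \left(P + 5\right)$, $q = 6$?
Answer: $2056188$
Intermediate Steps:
$z{\left(R \right)} = -24$ ($z{\left(R \right)} = \left(-4\right) 6 = -24$)
$K{\left(P \right)} = 9 + \left(-9 + P\right) \left(5 + P\right)$ ($K{\left(P \right)} = 9 + \left(P - 9\right) \left(P + 5\right) = 9 + \left(-9 + P\right) \left(5 + P\right)$)
$K{\left(z{\left(5 \right)} \right)} \left(-53\right) \left(-61\right) = \left(-36 + \left(-24\right)^{2} - -96\right) \left(-53\right) \left(-61\right) = \left(-36 + 576 + 96\right) \left(-53\right) \left(-61\right) = 636 \left(-53\right) \left(-61\right) = \left(-33708\right) \left(-61\right) = 2056188$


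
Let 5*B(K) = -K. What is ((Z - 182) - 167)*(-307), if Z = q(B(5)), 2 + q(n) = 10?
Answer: 104687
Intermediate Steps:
B(K) = -K/5 (B(K) = (-K)/5 = -K/5)
q(n) = 8 (q(n) = -2 + 10 = 8)
Z = 8
((Z - 182) - 167)*(-307) = ((8 - 182) - 167)*(-307) = (-174 - 167)*(-307) = -341*(-307) = 104687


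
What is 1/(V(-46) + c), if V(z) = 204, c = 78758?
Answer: 1/78962 ≈ 1.2664e-5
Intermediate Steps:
1/(V(-46) + c) = 1/(204 + 78758) = 1/78962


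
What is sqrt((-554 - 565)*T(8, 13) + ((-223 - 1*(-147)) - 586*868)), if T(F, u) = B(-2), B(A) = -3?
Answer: I*sqrt(505367) ≈ 710.89*I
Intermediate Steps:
T(F, u) = -3
sqrt((-554 - 565)*T(8, 13) + ((-223 - 1*(-147)) - 586*868)) = sqrt((-554 - 565)*(-3) + ((-223 - 1*(-147)) - 586*868)) = sqrt(-1119*(-3) + ((-223 + 147) - 508648)) = sqrt(3357 + (-76 - 508648)) = sqrt(3357 - 508724) = sqrt(-505367) = I*sqrt(505367)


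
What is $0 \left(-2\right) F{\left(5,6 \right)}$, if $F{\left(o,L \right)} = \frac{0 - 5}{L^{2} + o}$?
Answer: $0$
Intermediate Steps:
$F{\left(o,L \right)} = - \frac{5}{o + L^{2}}$
$0 \left(-2\right) F{\left(5,6 \right)} = 0 \left(-2\right) \left(- \frac{5}{5 + 6^{2}}\right) = 0 \left(- \frac{5}{5 + 36}\right) = 0 \left(- \frac{5}{41}\right) = 0$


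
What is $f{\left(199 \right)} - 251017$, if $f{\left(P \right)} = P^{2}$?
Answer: $-211416$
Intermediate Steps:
$f{\left(199 \right)} - 251017 = 199^{2} - 251017 = 39601 - 251017 = -211416$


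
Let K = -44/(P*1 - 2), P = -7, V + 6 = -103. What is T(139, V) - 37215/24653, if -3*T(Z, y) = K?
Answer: -2089537/665631 ≈ -3.1392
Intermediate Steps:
V = -109 (V = -6 - 103 = -109)
K = 44/9 (K = -44/(-7*1 - 2) = -44/(-7 - 2) = -44/(-9) = -44*(-1/9) = 44/9 ≈ 4.8889)
T(Z, y) = -44/27 (T(Z, y) = -1/3*44/9 = -44/27)
T(139, V) - 37215/24653 = -44/27 - 37215/24653 = -2089537/665631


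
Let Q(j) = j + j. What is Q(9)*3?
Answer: 54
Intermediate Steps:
Q(j) = 2*j
Q(9)*3 = (2*9)*3 = 18*3 = 54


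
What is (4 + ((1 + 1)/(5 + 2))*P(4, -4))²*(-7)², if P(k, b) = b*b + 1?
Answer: 3844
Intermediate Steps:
P(k, b) = 1 + b² (P(k, b) = b² + 1 = 1 + b²)
(4 + ((1 + 1)/(5 + 2))*P(4, -4))²*(-7)² = (4 + ((1 + 1)/(5 + 2))*(1 + (-4)²))²*(-7)² = (4 + (2/7)*(1 + 16))²*49 = (4 + (2*(⅐))*17)²*49 = (4 + (2/7)*17)²*49 = (4 + 34/7)²*49 = (62/7)²*49 = (3844/49)*49 = 3844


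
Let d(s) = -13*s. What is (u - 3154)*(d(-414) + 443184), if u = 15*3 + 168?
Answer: -1319232606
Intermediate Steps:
u = 213 (u = 45 + 168 = 213)
(u - 3154)*(d(-414) + 443184) = (213 - 3154)*(-13*(-414) + 443184) = -2941*(5382 + 443184) = -2941*448566 = -1319232606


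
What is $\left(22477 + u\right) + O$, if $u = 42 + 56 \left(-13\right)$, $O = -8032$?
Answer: $13759$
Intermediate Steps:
$u = -686$ ($u = 42 - 728 = -686$)
$\left(22477 + u\right) + O = \left(22477 - 686\right) - 8032 = 21791 - 8032 = 13759$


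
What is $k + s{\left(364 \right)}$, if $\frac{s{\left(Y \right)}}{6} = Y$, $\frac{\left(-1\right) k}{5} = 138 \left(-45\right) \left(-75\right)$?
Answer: $-2326566$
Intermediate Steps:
$k = -2328750$ ($k = - 5 \cdot 138 \left(-45\right) \left(-75\right) = - 5 \left(\left(-6210\right) \left(-75\right)\right) = \left(-5\right) 465750 = -2328750$)
$s{\left(Y \right)} = 6 Y$
$k + s{\left(364 \right)} = -2328750 + 6 \cdot 364 = -2328750 + 2184 = -2326566$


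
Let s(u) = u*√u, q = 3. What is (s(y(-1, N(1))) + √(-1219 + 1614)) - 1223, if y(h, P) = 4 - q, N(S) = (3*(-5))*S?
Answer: -1222 + √395 ≈ -1202.1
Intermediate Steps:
N(S) = -15*S
y(h, P) = 1 (y(h, P) = 4 - 1*3 = 4 - 3 = 1)
s(u) = u^(3/2)
(s(y(-1, N(1))) + √(-1219 + 1614)) - 1223 = (1^(3/2) + √(-1219 + 1614)) - 1223 = (1 + √395) - 1223 = -1222 + √395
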